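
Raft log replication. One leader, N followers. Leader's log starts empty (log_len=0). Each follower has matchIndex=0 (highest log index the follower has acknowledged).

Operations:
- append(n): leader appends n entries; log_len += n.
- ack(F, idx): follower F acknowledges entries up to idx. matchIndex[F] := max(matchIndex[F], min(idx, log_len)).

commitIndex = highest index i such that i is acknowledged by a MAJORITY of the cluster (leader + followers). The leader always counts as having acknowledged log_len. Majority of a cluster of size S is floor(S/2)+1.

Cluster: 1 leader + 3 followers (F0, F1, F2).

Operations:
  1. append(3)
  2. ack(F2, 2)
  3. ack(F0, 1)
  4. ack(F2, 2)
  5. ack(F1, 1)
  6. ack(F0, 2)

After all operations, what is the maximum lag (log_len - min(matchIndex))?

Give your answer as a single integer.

Op 1: append 3 -> log_len=3
Op 2: F2 acks idx 2 -> match: F0=0 F1=0 F2=2; commitIndex=0
Op 3: F0 acks idx 1 -> match: F0=1 F1=0 F2=2; commitIndex=1
Op 4: F2 acks idx 2 -> match: F0=1 F1=0 F2=2; commitIndex=1
Op 5: F1 acks idx 1 -> match: F0=1 F1=1 F2=2; commitIndex=1
Op 6: F0 acks idx 2 -> match: F0=2 F1=1 F2=2; commitIndex=2

Answer: 2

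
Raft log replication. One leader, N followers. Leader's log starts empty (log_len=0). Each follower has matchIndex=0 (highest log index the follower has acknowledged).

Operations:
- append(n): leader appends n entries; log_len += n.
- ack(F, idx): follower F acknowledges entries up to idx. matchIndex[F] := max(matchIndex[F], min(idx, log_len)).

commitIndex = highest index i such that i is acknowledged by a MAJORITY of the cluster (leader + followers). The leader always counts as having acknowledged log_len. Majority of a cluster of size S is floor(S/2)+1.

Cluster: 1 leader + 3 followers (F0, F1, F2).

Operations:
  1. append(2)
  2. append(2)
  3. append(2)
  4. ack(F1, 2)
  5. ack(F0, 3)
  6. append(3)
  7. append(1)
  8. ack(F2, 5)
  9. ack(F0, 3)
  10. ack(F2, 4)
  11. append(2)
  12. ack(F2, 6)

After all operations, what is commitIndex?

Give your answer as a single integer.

Answer: 3

Derivation:
Op 1: append 2 -> log_len=2
Op 2: append 2 -> log_len=4
Op 3: append 2 -> log_len=6
Op 4: F1 acks idx 2 -> match: F0=0 F1=2 F2=0; commitIndex=0
Op 5: F0 acks idx 3 -> match: F0=3 F1=2 F2=0; commitIndex=2
Op 6: append 3 -> log_len=9
Op 7: append 1 -> log_len=10
Op 8: F2 acks idx 5 -> match: F0=3 F1=2 F2=5; commitIndex=3
Op 9: F0 acks idx 3 -> match: F0=3 F1=2 F2=5; commitIndex=3
Op 10: F2 acks idx 4 -> match: F0=3 F1=2 F2=5; commitIndex=3
Op 11: append 2 -> log_len=12
Op 12: F2 acks idx 6 -> match: F0=3 F1=2 F2=6; commitIndex=3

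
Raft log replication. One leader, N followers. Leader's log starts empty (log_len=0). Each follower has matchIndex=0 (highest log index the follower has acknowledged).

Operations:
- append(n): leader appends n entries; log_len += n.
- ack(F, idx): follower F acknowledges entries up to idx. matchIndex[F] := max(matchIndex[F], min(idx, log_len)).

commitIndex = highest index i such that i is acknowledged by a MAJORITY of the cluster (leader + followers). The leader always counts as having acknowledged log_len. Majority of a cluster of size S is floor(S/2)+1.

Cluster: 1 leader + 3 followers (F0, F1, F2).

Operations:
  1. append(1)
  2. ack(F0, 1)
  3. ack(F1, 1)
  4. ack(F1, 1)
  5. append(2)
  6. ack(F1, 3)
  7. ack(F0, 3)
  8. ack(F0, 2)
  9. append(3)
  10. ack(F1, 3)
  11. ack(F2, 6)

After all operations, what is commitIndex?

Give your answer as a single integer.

Op 1: append 1 -> log_len=1
Op 2: F0 acks idx 1 -> match: F0=1 F1=0 F2=0; commitIndex=0
Op 3: F1 acks idx 1 -> match: F0=1 F1=1 F2=0; commitIndex=1
Op 4: F1 acks idx 1 -> match: F0=1 F1=1 F2=0; commitIndex=1
Op 5: append 2 -> log_len=3
Op 6: F1 acks idx 3 -> match: F0=1 F1=3 F2=0; commitIndex=1
Op 7: F0 acks idx 3 -> match: F0=3 F1=3 F2=0; commitIndex=3
Op 8: F0 acks idx 2 -> match: F0=3 F1=3 F2=0; commitIndex=3
Op 9: append 3 -> log_len=6
Op 10: F1 acks idx 3 -> match: F0=3 F1=3 F2=0; commitIndex=3
Op 11: F2 acks idx 6 -> match: F0=3 F1=3 F2=6; commitIndex=3

Answer: 3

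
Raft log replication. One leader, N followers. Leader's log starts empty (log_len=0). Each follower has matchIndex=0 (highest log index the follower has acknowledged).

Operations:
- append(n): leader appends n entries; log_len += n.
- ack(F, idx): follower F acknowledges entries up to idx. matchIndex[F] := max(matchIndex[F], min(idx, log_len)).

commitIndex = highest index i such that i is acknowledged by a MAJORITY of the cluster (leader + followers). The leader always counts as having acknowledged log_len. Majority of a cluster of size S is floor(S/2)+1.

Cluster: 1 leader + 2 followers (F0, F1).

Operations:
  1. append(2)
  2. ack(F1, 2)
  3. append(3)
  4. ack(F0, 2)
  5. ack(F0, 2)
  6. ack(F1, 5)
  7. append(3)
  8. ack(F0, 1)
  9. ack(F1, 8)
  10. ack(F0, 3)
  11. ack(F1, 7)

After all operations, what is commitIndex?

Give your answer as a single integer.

Op 1: append 2 -> log_len=2
Op 2: F1 acks idx 2 -> match: F0=0 F1=2; commitIndex=2
Op 3: append 3 -> log_len=5
Op 4: F0 acks idx 2 -> match: F0=2 F1=2; commitIndex=2
Op 5: F0 acks idx 2 -> match: F0=2 F1=2; commitIndex=2
Op 6: F1 acks idx 5 -> match: F0=2 F1=5; commitIndex=5
Op 7: append 3 -> log_len=8
Op 8: F0 acks idx 1 -> match: F0=2 F1=5; commitIndex=5
Op 9: F1 acks idx 8 -> match: F0=2 F1=8; commitIndex=8
Op 10: F0 acks idx 3 -> match: F0=3 F1=8; commitIndex=8
Op 11: F1 acks idx 7 -> match: F0=3 F1=8; commitIndex=8

Answer: 8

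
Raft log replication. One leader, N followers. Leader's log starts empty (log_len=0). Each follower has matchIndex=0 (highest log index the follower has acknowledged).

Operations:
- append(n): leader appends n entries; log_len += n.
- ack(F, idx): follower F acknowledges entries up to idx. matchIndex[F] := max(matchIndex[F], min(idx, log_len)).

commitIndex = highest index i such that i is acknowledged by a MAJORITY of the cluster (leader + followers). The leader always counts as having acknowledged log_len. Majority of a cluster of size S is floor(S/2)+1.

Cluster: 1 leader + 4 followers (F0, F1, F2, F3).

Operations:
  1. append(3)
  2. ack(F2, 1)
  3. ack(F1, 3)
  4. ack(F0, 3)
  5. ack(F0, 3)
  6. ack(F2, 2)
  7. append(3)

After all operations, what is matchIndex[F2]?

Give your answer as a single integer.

Op 1: append 3 -> log_len=3
Op 2: F2 acks idx 1 -> match: F0=0 F1=0 F2=1 F3=0; commitIndex=0
Op 3: F1 acks idx 3 -> match: F0=0 F1=3 F2=1 F3=0; commitIndex=1
Op 4: F0 acks idx 3 -> match: F0=3 F1=3 F2=1 F3=0; commitIndex=3
Op 5: F0 acks idx 3 -> match: F0=3 F1=3 F2=1 F3=0; commitIndex=3
Op 6: F2 acks idx 2 -> match: F0=3 F1=3 F2=2 F3=0; commitIndex=3
Op 7: append 3 -> log_len=6

Answer: 2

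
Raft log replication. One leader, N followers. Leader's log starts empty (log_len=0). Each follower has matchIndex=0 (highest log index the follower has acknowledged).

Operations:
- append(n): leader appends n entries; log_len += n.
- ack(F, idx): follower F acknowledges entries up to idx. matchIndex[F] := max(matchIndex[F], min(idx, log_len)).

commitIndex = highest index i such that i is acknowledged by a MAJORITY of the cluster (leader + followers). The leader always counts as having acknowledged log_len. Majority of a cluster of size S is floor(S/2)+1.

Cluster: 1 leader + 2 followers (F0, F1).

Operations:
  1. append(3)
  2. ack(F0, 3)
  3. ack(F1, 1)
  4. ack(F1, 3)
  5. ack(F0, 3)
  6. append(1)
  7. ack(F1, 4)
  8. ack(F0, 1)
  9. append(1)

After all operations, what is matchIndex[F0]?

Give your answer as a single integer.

Op 1: append 3 -> log_len=3
Op 2: F0 acks idx 3 -> match: F0=3 F1=0; commitIndex=3
Op 3: F1 acks idx 1 -> match: F0=3 F1=1; commitIndex=3
Op 4: F1 acks idx 3 -> match: F0=3 F1=3; commitIndex=3
Op 5: F0 acks idx 3 -> match: F0=3 F1=3; commitIndex=3
Op 6: append 1 -> log_len=4
Op 7: F1 acks idx 4 -> match: F0=3 F1=4; commitIndex=4
Op 8: F0 acks idx 1 -> match: F0=3 F1=4; commitIndex=4
Op 9: append 1 -> log_len=5

Answer: 3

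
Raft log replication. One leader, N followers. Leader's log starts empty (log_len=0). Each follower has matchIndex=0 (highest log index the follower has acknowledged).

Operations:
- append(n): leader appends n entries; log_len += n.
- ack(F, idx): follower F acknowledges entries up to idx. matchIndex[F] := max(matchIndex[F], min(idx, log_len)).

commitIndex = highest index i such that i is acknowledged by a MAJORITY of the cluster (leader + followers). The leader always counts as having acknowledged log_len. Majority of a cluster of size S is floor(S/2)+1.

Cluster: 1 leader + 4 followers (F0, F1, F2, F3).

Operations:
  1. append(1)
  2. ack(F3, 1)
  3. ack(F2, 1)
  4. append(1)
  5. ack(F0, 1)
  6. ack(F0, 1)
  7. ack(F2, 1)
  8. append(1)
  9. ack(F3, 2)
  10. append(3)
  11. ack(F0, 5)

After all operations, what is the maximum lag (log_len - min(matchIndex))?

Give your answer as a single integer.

Op 1: append 1 -> log_len=1
Op 2: F3 acks idx 1 -> match: F0=0 F1=0 F2=0 F3=1; commitIndex=0
Op 3: F2 acks idx 1 -> match: F0=0 F1=0 F2=1 F3=1; commitIndex=1
Op 4: append 1 -> log_len=2
Op 5: F0 acks idx 1 -> match: F0=1 F1=0 F2=1 F3=1; commitIndex=1
Op 6: F0 acks idx 1 -> match: F0=1 F1=0 F2=1 F3=1; commitIndex=1
Op 7: F2 acks idx 1 -> match: F0=1 F1=0 F2=1 F3=1; commitIndex=1
Op 8: append 1 -> log_len=3
Op 9: F3 acks idx 2 -> match: F0=1 F1=0 F2=1 F3=2; commitIndex=1
Op 10: append 3 -> log_len=6
Op 11: F0 acks idx 5 -> match: F0=5 F1=0 F2=1 F3=2; commitIndex=2

Answer: 6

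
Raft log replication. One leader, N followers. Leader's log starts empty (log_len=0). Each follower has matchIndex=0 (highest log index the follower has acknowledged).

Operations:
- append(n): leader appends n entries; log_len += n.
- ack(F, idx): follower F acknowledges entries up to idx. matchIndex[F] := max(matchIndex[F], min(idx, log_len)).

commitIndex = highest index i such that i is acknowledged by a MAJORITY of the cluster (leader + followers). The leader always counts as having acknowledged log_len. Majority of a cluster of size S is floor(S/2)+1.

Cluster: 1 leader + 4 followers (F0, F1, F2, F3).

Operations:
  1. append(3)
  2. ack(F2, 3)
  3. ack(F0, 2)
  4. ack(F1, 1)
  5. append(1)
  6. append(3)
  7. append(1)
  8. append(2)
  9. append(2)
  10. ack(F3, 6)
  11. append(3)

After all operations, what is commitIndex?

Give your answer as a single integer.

Op 1: append 3 -> log_len=3
Op 2: F2 acks idx 3 -> match: F0=0 F1=0 F2=3 F3=0; commitIndex=0
Op 3: F0 acks idx 2 -> match: F0=2 F1=0 F2=3 F3=0; commitIndex=2
Op 4: F1 acks idx 1 -> match: F0=2 F1=1 F2=3 F3=0; commitIndex=2
Op 5: append 1 -> log_len=4
Op 6: append 3 -> log_len=7
Op 7: append 1 -> log_len=8
Op 8: append 2 -> log_len=10
Op 9: append 2 -> log_len=12
Op 10: F3 acks idx 6 -> match: F0=2 F1=1 F2=3 F3=6; commitIndex=3
Op 11: append 3 -> log_len=15

Answer: 3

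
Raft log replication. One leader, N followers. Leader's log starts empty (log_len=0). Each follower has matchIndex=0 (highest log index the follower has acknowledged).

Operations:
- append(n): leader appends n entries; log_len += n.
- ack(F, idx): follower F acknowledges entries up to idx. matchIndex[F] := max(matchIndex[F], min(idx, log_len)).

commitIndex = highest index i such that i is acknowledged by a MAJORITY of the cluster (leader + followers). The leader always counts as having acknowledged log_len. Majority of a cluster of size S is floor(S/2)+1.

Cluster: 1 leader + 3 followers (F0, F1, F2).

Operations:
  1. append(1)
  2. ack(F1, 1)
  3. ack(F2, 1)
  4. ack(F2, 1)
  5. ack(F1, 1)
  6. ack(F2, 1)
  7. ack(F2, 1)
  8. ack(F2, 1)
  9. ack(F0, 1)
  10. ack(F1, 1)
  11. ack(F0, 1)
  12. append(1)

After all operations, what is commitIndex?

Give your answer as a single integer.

Op 1: append 1 -> log_len=1
Op 2: F1 acks idx 1 -> match: F0=0 F1=1 F2=0; commitIndex=0
Op 3: F2 acks idx 1 -> match: F0=0 F1=1 F2=1; commitIndex=1
Op 4: F2 acks idx 1 -> match: F0=0 F1=1 F2=1; commitIndex=1
Op 5: F1 acks idx 1 -> match: F0=0 F1=1 F2=1; commitIndex=1
Op 6: F2 acks idx 1 -> match: F0=0 F1=1 F2=1; commitIndex=1
Op 7: F2 acks idx 1 -> match: F0=0 F1=1 F2=1; commitIndex=1
Op 8: F2 acks idx 1 -> match: F0=0 F1=1 F2=1; commitIndex=1
Op 9: F0 acks idx 1 -> match: F0=1 F1=1 F2=1; commitIndex=1
Op 10: F1 acks idx 1 -> match: F0=1 F1=1 F2=1; commitIndex=1
Op 11: F0 acks idx 1 -> match: F0=1 F1=1 F2=1; commitIndex=1
Op 12: append 1 -> log_len=2

Answer: 1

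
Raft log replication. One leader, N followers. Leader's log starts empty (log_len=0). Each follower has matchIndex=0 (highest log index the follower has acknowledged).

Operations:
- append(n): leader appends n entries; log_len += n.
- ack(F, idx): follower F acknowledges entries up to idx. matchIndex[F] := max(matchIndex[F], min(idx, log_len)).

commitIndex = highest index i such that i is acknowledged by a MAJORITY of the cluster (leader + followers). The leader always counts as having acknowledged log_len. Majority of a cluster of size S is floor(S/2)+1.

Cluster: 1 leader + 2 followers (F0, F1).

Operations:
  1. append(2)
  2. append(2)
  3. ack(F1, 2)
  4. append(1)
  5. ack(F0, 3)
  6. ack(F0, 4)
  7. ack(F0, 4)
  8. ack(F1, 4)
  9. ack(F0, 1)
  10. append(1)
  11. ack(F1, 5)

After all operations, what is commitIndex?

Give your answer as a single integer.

Answer: 5

Derivation:
Op 1: append 2 -> log_len=2
Op 2: append 2 -> log_len=4
Op 3: F1 acks idx 2 -> match: F0=0 F1=2; commitIndex=2
Op 4: append 1 -> log_len=5
Op 5: F0 acks idx 3 -> match: F0=3 F1=2; commitIndex=3
Op 6: F0 acks idx 4 -> match: F0=4 F1=2; commitIndex=4
Op 7: F0 acks idx 4 -> match: F0=4 F1=2; commitIndex=4
Op 8: F1 acks idx 4 -> match: F0=4 F1=4; commitIndex=4
Op 9: F0 acks idx 1 -> match: F0=4 F1=4; commitIndex=4
Op 10: append 1 -> log_len=6
Op 11: F1 acks idx 5 -> match: F0=4 F1=5; commitIndex=5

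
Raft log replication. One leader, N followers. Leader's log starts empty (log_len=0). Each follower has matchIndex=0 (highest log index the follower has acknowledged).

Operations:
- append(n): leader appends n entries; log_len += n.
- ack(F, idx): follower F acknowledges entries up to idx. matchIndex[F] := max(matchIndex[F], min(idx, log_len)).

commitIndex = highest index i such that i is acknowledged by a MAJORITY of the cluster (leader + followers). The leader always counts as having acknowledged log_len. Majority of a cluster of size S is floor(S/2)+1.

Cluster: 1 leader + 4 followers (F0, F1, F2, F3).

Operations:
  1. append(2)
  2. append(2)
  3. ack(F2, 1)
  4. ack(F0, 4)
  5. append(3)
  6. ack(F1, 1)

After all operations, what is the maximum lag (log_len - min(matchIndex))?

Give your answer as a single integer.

Answer: 7

Derivation:
Op 1: append 2 -> log_len=2
Op 2: append 2 -> log_len=4
Op 3: F2 acks idx 1 -> match: F0=0 F1=0 F2=1 F3=0; commitIndex=0
Op 4: F0 acks idx 4 -> match: F0=4 F1=0 F2=1 F3=0; commitIndex=1
Op 5: append 3 -> log_len=7
Op 6: F1 acks idx 1 -> match: F0=4 F1=1 F2=1 F3=0; commitIndex=1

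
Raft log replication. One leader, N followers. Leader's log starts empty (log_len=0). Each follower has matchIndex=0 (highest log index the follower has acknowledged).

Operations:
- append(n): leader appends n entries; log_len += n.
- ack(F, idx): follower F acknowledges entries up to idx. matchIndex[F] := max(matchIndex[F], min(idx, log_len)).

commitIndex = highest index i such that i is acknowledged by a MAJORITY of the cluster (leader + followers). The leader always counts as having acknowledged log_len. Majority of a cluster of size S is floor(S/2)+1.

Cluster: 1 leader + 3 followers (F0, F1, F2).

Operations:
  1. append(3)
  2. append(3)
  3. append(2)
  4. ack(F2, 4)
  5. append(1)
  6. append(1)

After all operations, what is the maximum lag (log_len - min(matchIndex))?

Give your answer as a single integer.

Op 1: append 3 -> log_len=3
Op 2: append 3 -> log_len=6
Op 3: append 2 -> log_len=8
Op 4: F2 acks idx 4 -> match: F0=0 F1=0 F2=4; commitIndex=0
Op 5: append 1 -> log_len=9
Op 6: append 1 -> log_len=10

Answer: 10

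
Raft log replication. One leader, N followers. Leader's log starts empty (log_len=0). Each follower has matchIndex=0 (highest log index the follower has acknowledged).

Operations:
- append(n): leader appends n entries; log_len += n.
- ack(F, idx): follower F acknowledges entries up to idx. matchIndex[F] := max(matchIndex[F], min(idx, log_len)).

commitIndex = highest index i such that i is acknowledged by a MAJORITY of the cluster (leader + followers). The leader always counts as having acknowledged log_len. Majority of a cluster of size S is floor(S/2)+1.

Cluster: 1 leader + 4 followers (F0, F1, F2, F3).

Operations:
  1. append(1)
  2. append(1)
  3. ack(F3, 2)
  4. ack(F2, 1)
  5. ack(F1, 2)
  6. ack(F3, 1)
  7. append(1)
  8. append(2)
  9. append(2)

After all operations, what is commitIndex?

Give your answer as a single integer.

Answer: 2

Derivation:
Op 1: append 1 -> log_len=1
Op 2: append 1 -> log_len=2
Op 3: F3 acks idx 2 -> match: F0=0 F1=0 F2=0 F3=2; commitIndex=0
Op 4: F2 acks idx 1 -> match: F0=0 F1=0 F2=1 F3=2; commitIndex=1
Op 5: F1 acks idx 2 -> match: F0=0 F1=2 F2=1 F3=2; commitIndex=2
Op 6: F3 acks idx 1 -> match: F0=0 F1=2 F2=1 F3=2; commitIndex=2
Op 7: append 1 -> log_len=3
Op 8: append 2 -> log_len=5
Op 9: append 2 -> log_len=7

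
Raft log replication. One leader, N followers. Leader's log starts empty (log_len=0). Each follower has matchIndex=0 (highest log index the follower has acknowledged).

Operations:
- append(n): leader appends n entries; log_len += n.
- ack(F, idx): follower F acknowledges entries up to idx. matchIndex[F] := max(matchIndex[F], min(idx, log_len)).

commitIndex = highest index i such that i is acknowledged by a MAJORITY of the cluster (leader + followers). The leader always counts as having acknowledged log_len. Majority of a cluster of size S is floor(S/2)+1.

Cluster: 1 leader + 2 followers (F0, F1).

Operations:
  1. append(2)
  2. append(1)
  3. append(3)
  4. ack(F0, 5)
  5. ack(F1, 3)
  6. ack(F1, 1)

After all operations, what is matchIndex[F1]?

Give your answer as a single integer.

Answer: 3

Derivation:
Op 1: append 2 -> log_len=2
Op 2: append 1 -> log_len=3
Op 3: append 3 -> log_len=6
Op 4: F0 acks idx 5 -> match: F0=5 F1=0; commitIndex=5
Op 5: F1 acks idx 3 -> match: F0=5 F1=3; commitIndex=5
Op 6: F1 acks idx 1 -> match: F0=5 F1=3; commitIndex=5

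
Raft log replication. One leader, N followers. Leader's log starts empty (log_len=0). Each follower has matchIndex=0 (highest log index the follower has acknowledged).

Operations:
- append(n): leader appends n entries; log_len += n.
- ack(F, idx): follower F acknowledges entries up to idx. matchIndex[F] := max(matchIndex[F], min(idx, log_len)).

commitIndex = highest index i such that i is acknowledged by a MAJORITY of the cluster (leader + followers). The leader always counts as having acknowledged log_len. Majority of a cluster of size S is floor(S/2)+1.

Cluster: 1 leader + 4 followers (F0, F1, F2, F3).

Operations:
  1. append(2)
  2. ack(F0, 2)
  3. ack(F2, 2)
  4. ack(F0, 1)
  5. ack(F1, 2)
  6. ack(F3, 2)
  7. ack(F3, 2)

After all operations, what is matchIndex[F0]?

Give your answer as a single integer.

Answer: 2

Derivation:
Op 1: append 2 -> log_len=2
Op 2: F0 acks idx 2 -> match: F0=2 F1=0 F2=0 F3=0; commitIndex=0
Op 3: F2 acks idx 2 -> match: F0=2 F1=0 F2=2 F3=0; commitIndex=2
Op 4: F0 acks idx 1 -> match: F0=2 F1=0 F2=2 F3=0; commitIndex=2
Op 5: F1 acks idx 2 -> match: F0=2 F1=2 F2=2 F3=0; commitIndex=2
Op 6: F3 acks idx 2 -> match: F0=2 F1=2 F2=2 F3=2; commitIndex=2
Op 7: F3 acks idx 2 -> match: F0=2 F1=2 F2=2 F3=2; commitIndex=2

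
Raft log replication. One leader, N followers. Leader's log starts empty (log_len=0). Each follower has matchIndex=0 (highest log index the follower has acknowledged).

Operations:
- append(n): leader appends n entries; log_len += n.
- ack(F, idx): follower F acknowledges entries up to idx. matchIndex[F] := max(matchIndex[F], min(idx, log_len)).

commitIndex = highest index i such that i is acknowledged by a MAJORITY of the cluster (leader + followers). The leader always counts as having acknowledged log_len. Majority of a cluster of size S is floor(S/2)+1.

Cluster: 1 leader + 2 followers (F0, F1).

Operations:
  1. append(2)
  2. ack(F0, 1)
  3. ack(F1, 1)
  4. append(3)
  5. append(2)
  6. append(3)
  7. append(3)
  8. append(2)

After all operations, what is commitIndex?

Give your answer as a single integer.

Op 1: append 2 -> log_len=2
Op 2: F0 acks idx 1 -> match: F0=1 F1=0; commitIndex=1
Op 3: F1 acks idx 1 -> match: F0=1 F1=1; commitIndex=1
Op 4: append 3 -> log_len=5
Op 5: append 2 -> log_len=7
Op 6: append 3 -> log_len=10
Op 7: append 3 -> log_len=13
Op 8: append 2 -> log_len=15

Answer: 1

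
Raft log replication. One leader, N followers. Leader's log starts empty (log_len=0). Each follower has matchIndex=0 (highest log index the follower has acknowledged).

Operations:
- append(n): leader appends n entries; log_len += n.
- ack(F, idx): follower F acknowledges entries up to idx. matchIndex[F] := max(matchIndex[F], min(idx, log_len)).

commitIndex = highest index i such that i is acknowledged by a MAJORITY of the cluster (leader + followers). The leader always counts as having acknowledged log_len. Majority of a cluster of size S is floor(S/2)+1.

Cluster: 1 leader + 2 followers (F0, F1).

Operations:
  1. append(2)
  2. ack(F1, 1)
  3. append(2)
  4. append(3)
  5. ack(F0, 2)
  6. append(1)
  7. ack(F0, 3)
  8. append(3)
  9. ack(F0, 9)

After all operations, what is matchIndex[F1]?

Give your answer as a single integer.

Answer: 1

Derivation:
Op 1: append 2 -> log_len=2
Op 2: F1 acks idx 1 -> match: F0=0 F1=1; commitIndex=1
Op 3: append 2 -> log_len=4
Op 4: append 3 -> log_len=7
Op 5: F0 acks idx 2 -> match: F0=2 F1=1; commitIndex=2
Op 6: append 1 -> log_len=8
Op 7: F0 acks idx 3 -> match: F0=3 F1=1; commitIndex=3
Op 8: append 3 -> log_len=11
Op 9: F0 acks idx 9 -> match: F0=9 F1=1; commitIndex=9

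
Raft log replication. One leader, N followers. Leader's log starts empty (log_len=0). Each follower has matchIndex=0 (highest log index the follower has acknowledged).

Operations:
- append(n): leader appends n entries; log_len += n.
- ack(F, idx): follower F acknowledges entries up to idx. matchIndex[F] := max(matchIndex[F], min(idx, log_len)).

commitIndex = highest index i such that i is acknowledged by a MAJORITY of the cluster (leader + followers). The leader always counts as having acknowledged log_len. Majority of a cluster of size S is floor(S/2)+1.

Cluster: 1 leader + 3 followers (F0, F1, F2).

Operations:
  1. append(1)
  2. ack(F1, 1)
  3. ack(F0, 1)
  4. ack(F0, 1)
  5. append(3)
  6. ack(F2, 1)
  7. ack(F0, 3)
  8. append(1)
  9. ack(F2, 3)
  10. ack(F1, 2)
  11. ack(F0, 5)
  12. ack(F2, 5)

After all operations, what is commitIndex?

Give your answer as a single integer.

Op 1: append 1 -> log_len=1
Op 2: F1 acks idx 1 -> match: F0=0 F1=1 F2=0; commitIndex=0
Op 3: F0 acks idx 1 -> match: F0=1 F1=1 F2=0; commitIndex=1
Op 4: F0 acks idx 1 -> match: F0=1 F1=1 F2=0; commitIndex=1
Op 5: append 3 -> log_len=4
Op 6: F2 acks idx 1 -> match: F0=1 F1=1 F2=1; commitIndex=1
Op 7: F0 acks idx 3 -> match: F0=3 F1=1 F2=1; commitIndex=1
Op 8: append 1 -> log_len=5
Op 9: F2 acks idx 3 -> match: F0=3 F1=1 F2=3; commitIndex=3
Op 10: F1 acks idx 2 -> match: F0=3 F1=2 F2=3; commitIndex=3
Op 11: F0 acks idx 5 -> match: F0=5 F1=2 F2=3; commitIndex=3
Op 12: F2 acks idx 5 -> match: F0=5 F1=2 F2=5; commitIndex=5

Answer: 5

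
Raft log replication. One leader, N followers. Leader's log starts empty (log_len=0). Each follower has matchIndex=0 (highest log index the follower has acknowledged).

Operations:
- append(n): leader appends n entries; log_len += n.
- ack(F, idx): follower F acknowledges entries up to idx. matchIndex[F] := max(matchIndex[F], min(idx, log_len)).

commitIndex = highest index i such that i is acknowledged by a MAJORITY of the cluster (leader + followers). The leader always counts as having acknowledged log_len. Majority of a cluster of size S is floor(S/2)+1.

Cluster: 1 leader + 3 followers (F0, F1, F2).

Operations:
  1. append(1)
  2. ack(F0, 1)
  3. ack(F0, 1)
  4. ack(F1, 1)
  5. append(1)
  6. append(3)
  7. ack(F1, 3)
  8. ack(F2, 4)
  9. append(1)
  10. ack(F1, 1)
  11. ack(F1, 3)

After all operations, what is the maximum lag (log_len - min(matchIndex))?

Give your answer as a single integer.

Answer: 5

Derivation:
Op 1: append 1 -> log_len=1
Op 2: F0 acks idx 1 -> match: F0=1 F1=0 F2=0; commitIndex=0
Op 3: F0 acks idx 1 -> match: F0=1 F1=0 F2=0; commitIndex=0
Op 4: F1 acks idx 1 -> match: F0=1 F1=1 F2=0; commitIndex=1
Op 5: append 1 -> log_len=2
Op 6: append 3 -> log_len=5
Op 7: F1 acks idx 3 -> match: F0=1 F1=3 F2=0; commitIndex=1
Op 8: F2 acks idx 4 -> match: F0=1 F1=3 F2=4; commitIndex=3
Op 9: append 1 -> log_len=6
Op 10: F1 acks idx 1 -> match: F0=1 F1=3 F2=4; commitIndex=3
Op 11: F1 acks idx 3 -> match: F0=1 F1=3 F2=4; commitIndex=3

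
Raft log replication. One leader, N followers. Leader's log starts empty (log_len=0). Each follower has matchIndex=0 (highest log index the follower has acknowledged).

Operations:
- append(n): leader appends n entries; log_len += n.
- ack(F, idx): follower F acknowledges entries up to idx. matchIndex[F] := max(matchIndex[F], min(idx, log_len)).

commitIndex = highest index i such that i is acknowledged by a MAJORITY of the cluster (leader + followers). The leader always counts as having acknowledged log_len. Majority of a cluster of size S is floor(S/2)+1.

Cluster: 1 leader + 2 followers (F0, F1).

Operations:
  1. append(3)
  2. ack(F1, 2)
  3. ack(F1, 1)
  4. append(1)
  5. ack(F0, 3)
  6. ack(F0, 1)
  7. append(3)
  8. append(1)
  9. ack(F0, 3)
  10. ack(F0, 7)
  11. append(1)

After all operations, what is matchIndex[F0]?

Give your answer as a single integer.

Op 1: append 3 -> log_len=3
Op 2: F1 acks idx 2 -> match: F0=0 F1=2; commitIndex=2
Op 3: F1 acks idx 1 -> match: F0=0 F1=2; commitIndex=2
Op 4: append 1 -> log_len=4
Op 5: F0 acks idx 3 -> match: F0=3 F1=2; commitIndex=3
Op 6: F0 acks idx 1 -> match: F0=3 F1=2; commitIndex=3
Op 7: append 3 -> log_len=7
Op 8: append 1 -> log_len=8
Op 9: F0 acks idx 3 -> match: F0=3 F1=2; commitIndex=3
Op 10: F0 acks idx 7 -> match: F0=7 F1=2; commitIndex=7
Op 11: append 1 -> log_len=9

Answer: 7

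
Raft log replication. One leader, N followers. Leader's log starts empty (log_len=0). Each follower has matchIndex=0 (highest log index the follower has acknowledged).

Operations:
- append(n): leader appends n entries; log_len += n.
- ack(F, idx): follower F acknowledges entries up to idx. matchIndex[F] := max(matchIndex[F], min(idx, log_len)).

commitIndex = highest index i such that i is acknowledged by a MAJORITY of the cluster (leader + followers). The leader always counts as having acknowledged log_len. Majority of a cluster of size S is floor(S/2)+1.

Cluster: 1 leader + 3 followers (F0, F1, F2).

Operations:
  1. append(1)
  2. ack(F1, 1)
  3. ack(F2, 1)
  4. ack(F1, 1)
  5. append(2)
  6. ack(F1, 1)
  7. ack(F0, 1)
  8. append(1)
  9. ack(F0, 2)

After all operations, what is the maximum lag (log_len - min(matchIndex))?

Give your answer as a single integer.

Op 1: append 1 -> log_len=1
Op 2: F1 acks idx 1 -> match: F0=0 F1=1 F2=0; commitIndex=0
Op 3: F2 acks idx 1 -> match: F0=0 F1=1 F2=1; commitIndex=1
Op 4: F1 acks idx 1 -> match: F0=0 F1=1 F2=1; commitIndex=1
Op 5: append 2 -> log_len=3
Op 6: F1 acks idx 1 -> match: F0=0 F1=1 F2=1; commitIndex=1
Op 7: F0 acks idx 1 -> match: F0=1 F1=1 F2=1; commitIndex=1
Op 8: append 1 -> log_len=4
Op 9: F0 acks idx 2 -> match: F0=2 F1=1 F2=1; commitIndex=1

Answer: 3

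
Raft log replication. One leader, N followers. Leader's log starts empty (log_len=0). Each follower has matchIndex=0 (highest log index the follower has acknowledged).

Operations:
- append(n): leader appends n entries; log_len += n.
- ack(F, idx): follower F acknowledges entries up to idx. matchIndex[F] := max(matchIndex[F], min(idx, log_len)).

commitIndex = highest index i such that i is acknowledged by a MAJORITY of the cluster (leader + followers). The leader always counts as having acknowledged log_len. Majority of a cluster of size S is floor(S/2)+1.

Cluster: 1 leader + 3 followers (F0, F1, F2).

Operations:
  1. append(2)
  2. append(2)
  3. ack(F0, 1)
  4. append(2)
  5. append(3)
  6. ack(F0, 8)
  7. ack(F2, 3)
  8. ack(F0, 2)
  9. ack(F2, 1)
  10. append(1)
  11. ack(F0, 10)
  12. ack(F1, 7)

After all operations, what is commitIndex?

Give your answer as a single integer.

Op 1: append 2 -> log_len=2
Op 2: append 2 -> log_len=4
Op 3: F0 acks idx 1 -> match: F0=1 F1=0 F2=0; commitIndex=0
Op 4: append 2 -> log_len=6
Op 5: append 3 -> log_len=9
Op 6: F0 acks idx 8 -> match: F0=8 F1=0 F2=0; commitIndex=0
Op 7: F2 acks idx 3 -> match: F0=8 F1=0 F2=3; commitIndex=3
Op 8: F0 acks idx 2 -> match: F0=8 F1=0 F2=3; commitIndex=3
Op 9: F2 acks idx 1 -> match: F0=8 F1=0 F2=3; commitIndex=3
Op 10: append 1 -> log_len=10
Op 11: F0 acks idx 10 -> match: F0=10 F1=0 F2=3; commitIndex=3
Op 12: F1 acks idx 7 -> match: F0=10 F1=7 F2=3; commitIndex=7

Answer: 7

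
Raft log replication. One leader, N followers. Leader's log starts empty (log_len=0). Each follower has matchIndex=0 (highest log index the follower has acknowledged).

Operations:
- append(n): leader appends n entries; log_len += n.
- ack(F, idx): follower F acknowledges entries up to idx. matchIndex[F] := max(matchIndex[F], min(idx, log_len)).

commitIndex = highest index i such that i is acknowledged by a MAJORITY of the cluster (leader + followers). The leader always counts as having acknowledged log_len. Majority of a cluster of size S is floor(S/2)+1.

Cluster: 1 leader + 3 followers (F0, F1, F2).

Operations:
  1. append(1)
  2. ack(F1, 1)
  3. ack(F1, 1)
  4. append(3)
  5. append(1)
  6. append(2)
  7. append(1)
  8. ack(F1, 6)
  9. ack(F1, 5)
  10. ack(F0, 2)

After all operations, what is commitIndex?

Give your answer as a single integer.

Op 1: append 1 -> log_len=1
Op 2: F1 acks idx 1 -> match: F0=0 F1=1 F2=0; commitIndex=0
Op 3: F1 acks idx 1 -> match: F0=0 F1=1 F2=0; commitIndex=0
Op 4: append 3 -> log_len=4
Op 5: append 1 -> log_len=5
Op 6: append 2 -> log_len=7
Op 7: append 1 -> log_len=8
Op 8: F1 acks idx 6 -> match: F0=0 F1=6 F2=0; commitIndex=0
Op 9: F1 acks idx 5 -> match: F0=0 F1=6 F2=0; commitIndex=0
Op 10: F0 acks idx 2 -> match: F0=2 F1=6 F2=0; commitIndex=2

Answer: 2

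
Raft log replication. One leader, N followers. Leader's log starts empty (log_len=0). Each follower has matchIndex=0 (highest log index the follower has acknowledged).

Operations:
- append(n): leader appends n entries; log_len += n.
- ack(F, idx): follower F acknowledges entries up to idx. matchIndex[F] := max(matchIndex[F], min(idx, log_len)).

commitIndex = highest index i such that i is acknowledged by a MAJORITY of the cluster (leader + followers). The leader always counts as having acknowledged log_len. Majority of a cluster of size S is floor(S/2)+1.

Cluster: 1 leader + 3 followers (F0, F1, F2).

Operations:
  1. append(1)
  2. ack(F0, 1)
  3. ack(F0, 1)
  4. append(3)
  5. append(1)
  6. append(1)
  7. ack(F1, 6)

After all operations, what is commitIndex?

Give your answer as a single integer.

Answer: 1

Derivation:
Op 1: append 1 -> log_len=1
Op 2: F0 acks idx 1 -> match: F0=1 F1=0 F2=0; commitIndex=0
Op 3: F0 acks idx 1 -> match: F0=1 F1=0 F2=0; commitIndex=0
Op 4: append 3 -> log_len=4
Op 5: append 1 -> log_len=5
Op 6: append 1 -> log_len=6
Op 7: F1 acks idx 6 -> match: F0=1 F1=6 F2=0; commitIndex=1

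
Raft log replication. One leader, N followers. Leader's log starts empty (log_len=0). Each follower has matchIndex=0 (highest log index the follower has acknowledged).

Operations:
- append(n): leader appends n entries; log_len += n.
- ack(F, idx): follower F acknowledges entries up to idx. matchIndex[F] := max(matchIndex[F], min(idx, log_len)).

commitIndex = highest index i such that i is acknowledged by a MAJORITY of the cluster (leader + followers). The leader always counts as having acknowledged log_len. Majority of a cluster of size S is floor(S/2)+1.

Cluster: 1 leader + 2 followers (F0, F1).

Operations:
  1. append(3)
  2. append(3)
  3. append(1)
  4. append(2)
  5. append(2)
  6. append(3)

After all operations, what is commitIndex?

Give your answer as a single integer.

Answer: 0

Derivation:
Op 1: append 3 -> log_len=3
Op 2: append 3 -> log_len=6
Op 3: append 1 -> log_len=7
Op 4: append 2 -> log_len=9
Op 5: append 2 -> log_len=11
Op 6: append 3 -> log_len=14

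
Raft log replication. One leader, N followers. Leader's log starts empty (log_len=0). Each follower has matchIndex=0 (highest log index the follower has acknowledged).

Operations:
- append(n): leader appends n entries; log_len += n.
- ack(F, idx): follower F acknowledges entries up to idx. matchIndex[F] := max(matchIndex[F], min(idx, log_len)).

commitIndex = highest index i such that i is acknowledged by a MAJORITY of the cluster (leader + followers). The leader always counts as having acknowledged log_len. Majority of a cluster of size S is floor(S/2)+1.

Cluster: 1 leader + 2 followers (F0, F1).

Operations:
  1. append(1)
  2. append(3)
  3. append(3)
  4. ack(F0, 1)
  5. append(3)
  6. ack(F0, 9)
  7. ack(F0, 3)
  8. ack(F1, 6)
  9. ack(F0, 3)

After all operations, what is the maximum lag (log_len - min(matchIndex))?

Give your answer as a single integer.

Op 1: append 1 -> log_len=1
Op 2: append 3 -> log_len=4
Op 3: append 3 -> log_len=7
Op 4: F0 acks idx 1 -> match: F0=1 F1=0; commitIndex=1
Op 5: append 3 -> log_len=10
Op 6: F0 acks idx 9 -> match: F0=9 F1=0; commitIndex=9
Op 7: F0 acks idx 3 -> match: F0=9 F1=0; commitIndex=9
Op 8: F1 acks idx 6 -> match: F0=9 F1=6; commitIndex=9
Op 9: F0 acks idx 3 -> match: F0=9 F1=6; commitIndex=9

Answer: 4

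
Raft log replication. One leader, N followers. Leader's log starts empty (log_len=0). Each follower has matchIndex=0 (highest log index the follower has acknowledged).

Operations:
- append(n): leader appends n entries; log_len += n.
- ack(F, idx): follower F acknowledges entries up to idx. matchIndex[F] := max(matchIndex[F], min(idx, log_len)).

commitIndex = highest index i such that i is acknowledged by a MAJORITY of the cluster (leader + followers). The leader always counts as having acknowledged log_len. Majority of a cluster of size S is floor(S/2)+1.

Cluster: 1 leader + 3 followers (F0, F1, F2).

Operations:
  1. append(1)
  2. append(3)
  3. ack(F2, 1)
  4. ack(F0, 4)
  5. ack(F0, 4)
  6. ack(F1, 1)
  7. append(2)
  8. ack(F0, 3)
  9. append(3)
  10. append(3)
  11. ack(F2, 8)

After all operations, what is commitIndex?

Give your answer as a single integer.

Answer: 4

Derivation:
Op 1: append 1 -> log_len=1
Op 2: append 3 -> log_len=4
Op 3: F2 acks idx 1 -> match: F0=0 F1=0 F2=1; commitIndex=0
Op 4: F0 acks idx 4 -> match: F0=4 F1=0 F2=1; commitIndex=1
Op 5: F0 acks idx 4 -> match: F0=4 F1=0 F2=1; commitIndex=1
Op 6: F1 acks idx 1 -> match: F0=4 F1=1 F2=1; commitIndex=1
Op 7: append 2 -> log_len=6
Op 8: F0 acks idx 3 -> match: F0=4 F1=1 F2=1; commitIndex=1
Op 9: append 3 -> log_len=9
Op 10: append 3 -> log_len=12
Op 11: F2 acks idx 8 -> match: F0=4 F1=1 F2=8; commitIndex=4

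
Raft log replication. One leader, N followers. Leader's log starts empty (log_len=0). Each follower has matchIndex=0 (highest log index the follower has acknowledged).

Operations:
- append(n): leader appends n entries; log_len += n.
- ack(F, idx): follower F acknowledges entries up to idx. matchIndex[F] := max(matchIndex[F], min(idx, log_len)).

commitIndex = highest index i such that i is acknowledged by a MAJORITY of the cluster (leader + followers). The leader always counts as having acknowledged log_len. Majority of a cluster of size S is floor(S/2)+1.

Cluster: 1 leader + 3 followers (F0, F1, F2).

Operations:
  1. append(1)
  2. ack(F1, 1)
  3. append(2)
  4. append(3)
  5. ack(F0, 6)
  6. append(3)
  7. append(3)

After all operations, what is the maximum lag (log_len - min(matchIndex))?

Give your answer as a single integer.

Op 1: append 1 -> log_len=1
Op 2: F1 acks idx 1 -> match: F0=0 F1=1 F2=0; commitIndex=0
Op 3: append 2 -> log_len=3
Op 4: append 3 -> log_len=6
Op 5: F0 acks idx 6 -> match: F0=6 F1=1 F2=0; commitIndex=1
Op 6: append 3 -> log_len=9
Op 7: append 3 -> log_len=12

Answer: 12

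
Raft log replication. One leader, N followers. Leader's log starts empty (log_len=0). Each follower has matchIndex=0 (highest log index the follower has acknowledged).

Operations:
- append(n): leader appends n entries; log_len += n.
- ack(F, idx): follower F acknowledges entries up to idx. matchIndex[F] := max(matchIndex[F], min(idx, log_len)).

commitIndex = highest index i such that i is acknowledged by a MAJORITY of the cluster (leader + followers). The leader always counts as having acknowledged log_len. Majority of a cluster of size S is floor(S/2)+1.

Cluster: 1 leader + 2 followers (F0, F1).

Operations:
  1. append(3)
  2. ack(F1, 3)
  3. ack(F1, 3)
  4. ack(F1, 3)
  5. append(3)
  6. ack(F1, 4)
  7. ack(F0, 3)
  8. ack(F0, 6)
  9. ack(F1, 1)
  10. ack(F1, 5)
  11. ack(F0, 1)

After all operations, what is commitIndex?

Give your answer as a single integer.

Answer: 6

Derivation:
Op 1: append 3 -> log_len=3
Op 2: F1 acks idx 3 -> match: F0=0 F1=3; commitIndex=3
Op 3: F1 acks idx 3 -> match: F0=0 F1=3; commitIndex=3
Op 4: F1 acks idx 3 -> match: F0=0 F1=3; commitIndex=3
Op 5: append 3 -> log_len=6
Op 6: F1 acks idx 4 -> match: F0=0 F1=4; commitIndex=4
Op 7: F0 acks idx 3 -> match: F0=3 F1=4; commitIndex=4
Op 8: F0 acks idx 6 -> match: F0=6 F1=4; commitIndex=6
Op 9: F1 acks idx 1 -> match: F0=6 F1=4; commitIndex=6
Op 10: F1 acks idx 5 -> match: F0=6 F1=5; commitIndex=6
Op 11: F0 acks idx 1 -> match: F0=6 F1=5; commitIndex=6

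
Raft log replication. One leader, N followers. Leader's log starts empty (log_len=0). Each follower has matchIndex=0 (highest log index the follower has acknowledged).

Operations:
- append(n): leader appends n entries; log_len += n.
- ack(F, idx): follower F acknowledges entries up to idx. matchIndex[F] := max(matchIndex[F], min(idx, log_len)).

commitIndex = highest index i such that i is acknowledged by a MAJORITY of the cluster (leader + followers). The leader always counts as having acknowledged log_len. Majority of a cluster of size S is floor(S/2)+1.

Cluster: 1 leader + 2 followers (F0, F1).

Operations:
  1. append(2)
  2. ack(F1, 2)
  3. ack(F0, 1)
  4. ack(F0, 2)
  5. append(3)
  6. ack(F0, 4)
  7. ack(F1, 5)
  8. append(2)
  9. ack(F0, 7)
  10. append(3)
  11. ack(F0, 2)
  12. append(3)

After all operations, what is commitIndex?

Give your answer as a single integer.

Op 1: append 2 -> log_len=2
Op 2: F1 acks idx 2 -> match: F0=0 F1=2; commitIndex=2
Op 3: F0 acks idx 1 -> match: F0=1 F1=2; commitIndex=2
Op 4: F0 acks idx 2 -> match: F0=2 F1=2; commitIndex=2
Op 5: append 3 -> log_len=5
Op 6: F0 acks idx 4 -> match: F0=4 F1=2; commitIndex=4
Op 7: F1 acks idx 5 -> match: F0=4 F1=5; commitIndex=5
Op 8: append 2 -> log_len=7
Op 9: F0 acks idx 7 -> match: F0=7 F1=5; commitIndex=7
Op 10: append 3 -> log_len=10
Op 11: F0 acks idx 2 -> match: F0=7 F1=5; commitIndex=7
Op 12: append 3 -> log_len=13

Answer: 7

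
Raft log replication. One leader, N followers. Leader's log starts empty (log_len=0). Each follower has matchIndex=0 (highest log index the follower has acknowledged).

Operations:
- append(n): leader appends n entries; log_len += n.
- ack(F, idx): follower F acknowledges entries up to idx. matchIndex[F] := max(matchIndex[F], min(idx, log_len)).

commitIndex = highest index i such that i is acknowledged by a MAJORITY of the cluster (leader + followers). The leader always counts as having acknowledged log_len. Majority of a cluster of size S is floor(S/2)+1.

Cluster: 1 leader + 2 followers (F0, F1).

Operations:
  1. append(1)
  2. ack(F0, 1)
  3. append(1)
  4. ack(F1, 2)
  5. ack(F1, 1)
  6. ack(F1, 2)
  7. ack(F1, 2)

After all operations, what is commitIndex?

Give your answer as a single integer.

Answer: 2

Derivation:
Op 1: append 1 -> log_len=1
Op 2: F0 acks idx 1 -> match: F0=1 F1=0; commitIndex=1
Op 3: append 1 -> log_len=2
Op 4: F1 acks idx 2 -> match: F0=1 F1=2; commitIndex=2
Op 5: F1 acks idx 1 -> match: F0=1 F1=2; commitIndex=2
Op 6: F1 acks idx 2 -> match: F0=1 F1=2; commitIndex=2
Op 7: F1 acks idx 2 -> match: F0=1 F1=2; commitIndex=2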